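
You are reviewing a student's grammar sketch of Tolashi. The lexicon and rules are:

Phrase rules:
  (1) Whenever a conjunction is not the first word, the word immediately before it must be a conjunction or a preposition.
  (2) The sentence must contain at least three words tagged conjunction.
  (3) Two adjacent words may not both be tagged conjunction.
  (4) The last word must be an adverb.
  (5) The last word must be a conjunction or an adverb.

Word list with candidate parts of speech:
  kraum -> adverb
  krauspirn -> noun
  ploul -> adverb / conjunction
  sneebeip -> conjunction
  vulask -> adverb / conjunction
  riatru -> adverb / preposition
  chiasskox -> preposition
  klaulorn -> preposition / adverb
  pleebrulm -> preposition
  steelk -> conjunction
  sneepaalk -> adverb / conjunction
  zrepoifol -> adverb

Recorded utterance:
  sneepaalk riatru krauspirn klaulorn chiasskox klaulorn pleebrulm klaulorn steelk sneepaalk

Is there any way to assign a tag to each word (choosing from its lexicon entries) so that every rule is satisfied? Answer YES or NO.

Candidates per position — 1:sneepaalk {adverb,conjunction}; 2:riatru {adverb,preposition}; 3:krauspirn {noun}; 4:klaulorn {preposition,adverb}; 5:chiasskox {preposition}; 6:klaulorn {preposition,adverb}; 7:pleebrulm {preposition}; 8:klaulorn {preposition,adverb}; 9:steelk {conjunction}; 10:sneepaalk {adverb,conjunction}.
Every candidate sequence violates at least one rule; no consistent tagging exists.

NO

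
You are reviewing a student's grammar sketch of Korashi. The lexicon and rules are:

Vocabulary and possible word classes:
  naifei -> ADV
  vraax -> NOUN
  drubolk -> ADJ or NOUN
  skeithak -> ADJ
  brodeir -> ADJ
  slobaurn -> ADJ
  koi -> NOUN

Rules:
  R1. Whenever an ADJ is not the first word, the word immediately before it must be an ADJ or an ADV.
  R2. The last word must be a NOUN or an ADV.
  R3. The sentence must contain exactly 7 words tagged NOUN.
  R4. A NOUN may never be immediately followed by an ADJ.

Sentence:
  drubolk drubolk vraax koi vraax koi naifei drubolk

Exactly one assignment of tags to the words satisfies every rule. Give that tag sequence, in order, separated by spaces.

Candidates per position — 1:drubolk {ADJ,NOUN}; 2:drubolk {ADJ,NOUN}; 3:vraax {NOUN}; 4:koi {NOUN}; 5:vraax {NOUN}; 6:koi {NOUN}; 7:naifei {ADV}; 8:drubolk {ADJ,NOUN}.
Position 1: tagging it ADJ would leave rule 3 unsatisfiable, so it must be NOUN.
Position 2: tagging it ADJ would leave rule 1 unsatisfiable, so it must be NOUN.
Position 8: tagging it ADJ would leave rule 2 unsatisfiable, so it must be NOUN.
That leaves exactly one tagging: NOUN NOUN NOUN NOUN NOUN NOUN ADV NOUN.
Checking: rule 1 ok; rule 2 ok; rule 3 ok; rule 4 ok.

NOUN NOUN NOUN NOUN NOUN NOUN ADV NOUN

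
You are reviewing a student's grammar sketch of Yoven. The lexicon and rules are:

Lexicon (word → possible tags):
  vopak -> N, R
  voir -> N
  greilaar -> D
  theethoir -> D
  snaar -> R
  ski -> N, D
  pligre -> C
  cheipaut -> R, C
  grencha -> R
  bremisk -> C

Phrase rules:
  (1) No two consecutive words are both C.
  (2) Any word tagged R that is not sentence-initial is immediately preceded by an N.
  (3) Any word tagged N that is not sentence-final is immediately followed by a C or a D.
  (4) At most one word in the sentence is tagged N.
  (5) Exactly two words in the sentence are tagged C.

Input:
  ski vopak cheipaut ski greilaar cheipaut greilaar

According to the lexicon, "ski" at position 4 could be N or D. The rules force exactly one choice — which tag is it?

D

Candidates per position — 1:ski {N,D}; 2:vopak {N,R}; 3:cheipaut {R,C}; 4:ski {N,D}; 5:greilaar {D}; 6:cheipaut {R,C}; 7:greilaar {D}.
Position 1: N is ruled out by rule 3; that leaves D.
Position 2: R is ruled out by rule 2; that leaves N.
Position 3: R is ruled out by rule 3; that leaves C.
Position 4: N is ruled out by rule 4; that leaves D.
Position 6: R is ruled out by rule 2; that leaves C.
The only consistent sequence is: D N C D D C D.
Rule-by-rule: rule 1 holds; rule 2 holds; rule 3 holds; rule 4 holds; rule 5 holds.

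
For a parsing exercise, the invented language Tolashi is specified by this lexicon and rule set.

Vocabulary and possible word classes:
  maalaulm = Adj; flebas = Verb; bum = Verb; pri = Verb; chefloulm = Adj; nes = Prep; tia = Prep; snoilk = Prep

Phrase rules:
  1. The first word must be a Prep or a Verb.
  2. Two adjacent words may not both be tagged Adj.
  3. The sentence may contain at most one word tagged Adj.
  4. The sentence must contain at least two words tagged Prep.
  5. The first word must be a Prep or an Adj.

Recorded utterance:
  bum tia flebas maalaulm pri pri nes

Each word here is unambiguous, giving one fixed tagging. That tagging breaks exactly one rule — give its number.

Fixed tagging: Verb Prep Verb Adj Verb Verb Prep.
Checking each rule: R1 pass, R2 pass, R3 pass, R4 pass, R5 fail.
Only rule 5 fails.

5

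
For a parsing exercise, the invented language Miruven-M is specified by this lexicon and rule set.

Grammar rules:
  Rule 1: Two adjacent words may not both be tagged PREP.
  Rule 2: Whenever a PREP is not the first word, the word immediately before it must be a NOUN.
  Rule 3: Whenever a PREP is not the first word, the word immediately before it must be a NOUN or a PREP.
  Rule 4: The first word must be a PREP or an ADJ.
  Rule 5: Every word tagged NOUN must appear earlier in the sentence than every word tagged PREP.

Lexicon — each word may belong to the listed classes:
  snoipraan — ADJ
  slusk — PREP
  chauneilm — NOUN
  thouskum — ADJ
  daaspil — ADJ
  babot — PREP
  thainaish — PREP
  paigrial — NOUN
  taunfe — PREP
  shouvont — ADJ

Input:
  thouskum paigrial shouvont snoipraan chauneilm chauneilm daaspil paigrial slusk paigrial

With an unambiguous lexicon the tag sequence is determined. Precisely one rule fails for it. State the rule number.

Fixed tagging: ADJ NOUN ADJ ADJ NOUN NOUN ADJ NOUN PREP NOUN.
Rule check: R1 holds, R2 holds, R3 holds, R4 holds, R5 violated.
Only rule 5 fails.

5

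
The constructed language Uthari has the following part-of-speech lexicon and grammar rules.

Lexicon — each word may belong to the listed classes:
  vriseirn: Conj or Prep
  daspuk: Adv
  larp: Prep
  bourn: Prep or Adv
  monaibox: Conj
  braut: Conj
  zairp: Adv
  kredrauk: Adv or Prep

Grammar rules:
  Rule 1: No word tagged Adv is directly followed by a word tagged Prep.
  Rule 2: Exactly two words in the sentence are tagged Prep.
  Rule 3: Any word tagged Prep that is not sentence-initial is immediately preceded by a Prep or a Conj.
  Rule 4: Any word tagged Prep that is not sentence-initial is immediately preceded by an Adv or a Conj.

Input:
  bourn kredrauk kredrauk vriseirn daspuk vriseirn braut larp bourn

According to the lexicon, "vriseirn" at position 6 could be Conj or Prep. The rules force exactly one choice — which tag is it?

Candidates per position — 1:bourn {Prep,Adv}; 2:kredrauk {Adv,Prep}; 3:kredrauk {Adv,Prep}; 4:vriseirn {Conj,Prep}; 5:daspuk {Adv}; 6:vriseirn {Conj,Prep}; 7:braut {Conj}; 8:larp {Prep}; 9:bourn {Prep,Adv}.
If word 6 were Prep, no tagging could satisfy rule 1; so word 6 is Conj.
If word 9 were Prep, no tagging could satisfy rule 4; so word 9 is Adv.
The remaining ambiguous positions (1, 2, 3, 4) are resolved jointly — only one combination satisfies every rule.
The unique satisfying tagging is: Prep Adv Adv Conj Adv Conj Conj Prep Adv.
Checking: rule 1 satisfied; rule 2 satisfied; rule 3 satisfied; rule 4 satisfied.

Conj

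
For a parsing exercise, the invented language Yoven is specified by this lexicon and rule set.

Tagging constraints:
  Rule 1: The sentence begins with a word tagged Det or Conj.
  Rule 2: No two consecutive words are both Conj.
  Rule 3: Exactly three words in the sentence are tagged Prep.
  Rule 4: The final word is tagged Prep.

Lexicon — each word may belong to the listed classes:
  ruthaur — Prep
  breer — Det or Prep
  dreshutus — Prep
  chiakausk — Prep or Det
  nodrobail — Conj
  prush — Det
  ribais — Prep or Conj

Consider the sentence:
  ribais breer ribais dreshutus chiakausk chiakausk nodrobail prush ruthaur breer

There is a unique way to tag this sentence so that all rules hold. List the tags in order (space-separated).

Conj Det Conj Prep Det Det Conj Det Prep Prep

Candidates per position — 1:ribais {Prep,Conj}; 2:breer {Det,Prep}; 3:ribais {Prep,Conj}; 4:dreshutus {Prep}; 5:chiakausk {Prep,Det}; 6:chiakausk {Prep,Det}; 7:nodrobail {Conj}; 8:prush {Det}; 9:ruthaur {Prep}; 10:breer {Det,Prep}.
Position 1: tagging it Prep would leave rule 1 unsatisfiable, so it must be Conj.
Position 10: tagging it Det would leave rule 4 unsatisfiable, so it must be Prep.
Position 2: tagging it Prep would leave rule 3 unsatisfiable, so it must be Det.
Position 3: tagging it Prep would leave rule 3 unsatisfiable, so it must be Conj.
Position 5: tagging it Prep would leave rule 3 unsatisfiable, so it must be Det.
Position 6: tagging it Prep would leave rule 3 unsatisfiable, so it must be Det.
That leaves exactly one tagging: Conj Det Conj Prep Det Det Conj Det Prep Prep.
Verifying each rule — rule 1 holds; rule 2 holds; rule 3 holds; rule 4 holds.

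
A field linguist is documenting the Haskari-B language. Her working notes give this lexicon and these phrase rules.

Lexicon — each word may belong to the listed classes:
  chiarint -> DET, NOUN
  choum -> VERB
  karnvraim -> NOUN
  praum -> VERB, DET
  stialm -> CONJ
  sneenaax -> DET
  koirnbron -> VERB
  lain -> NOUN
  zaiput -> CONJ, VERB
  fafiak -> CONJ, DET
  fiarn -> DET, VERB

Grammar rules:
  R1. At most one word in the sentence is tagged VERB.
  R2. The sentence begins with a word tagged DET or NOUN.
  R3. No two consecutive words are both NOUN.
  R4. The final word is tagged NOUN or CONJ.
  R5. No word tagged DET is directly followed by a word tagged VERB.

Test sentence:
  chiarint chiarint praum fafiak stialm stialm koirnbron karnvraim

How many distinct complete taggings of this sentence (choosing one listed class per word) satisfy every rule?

Candidates per position — 1:chiarint {DET,NOUN}; 2:chiarint {DET,NOUN}; 3:praum {VERB,DET}; 4:fafiak {CONJ,DET}; 5:stialm {CONJ}; 6:stialm {CONJ}; 7:koirnbron {VERB}; 8:karnvraim {NOUN}.
There are 16 candidate sequences in total.
Checking each against the rules leaves 6 sequences.
Count = 6.

6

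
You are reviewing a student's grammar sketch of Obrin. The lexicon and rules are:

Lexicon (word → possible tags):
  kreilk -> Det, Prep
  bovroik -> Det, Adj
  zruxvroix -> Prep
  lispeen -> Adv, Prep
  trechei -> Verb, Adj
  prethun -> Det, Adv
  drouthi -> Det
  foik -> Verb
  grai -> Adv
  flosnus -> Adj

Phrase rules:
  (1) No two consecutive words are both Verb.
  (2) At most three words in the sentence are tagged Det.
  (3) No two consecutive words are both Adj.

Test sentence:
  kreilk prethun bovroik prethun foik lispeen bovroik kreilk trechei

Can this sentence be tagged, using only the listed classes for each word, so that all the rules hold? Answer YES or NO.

YES

Candidates per position — 1:kreilk {Det,Prep}; 2:prethun {Det,Adv}; 3:bovroik {Det,Adj}; 4:prethun {Det,Adv}; 5:foik {Verb}; 6:lispeen {Adv,Prep}; 7:bovroik {Det,Adj}; 8:kreilk {Det,Prep}; 9:trechei {Verb,Adj}.
One satisfying assignment: Prep Adv Adj Adv Verb Prep Adj Det Adj.
Check: rule 1 ✓; rule 2 ✓; rule 3 ✓.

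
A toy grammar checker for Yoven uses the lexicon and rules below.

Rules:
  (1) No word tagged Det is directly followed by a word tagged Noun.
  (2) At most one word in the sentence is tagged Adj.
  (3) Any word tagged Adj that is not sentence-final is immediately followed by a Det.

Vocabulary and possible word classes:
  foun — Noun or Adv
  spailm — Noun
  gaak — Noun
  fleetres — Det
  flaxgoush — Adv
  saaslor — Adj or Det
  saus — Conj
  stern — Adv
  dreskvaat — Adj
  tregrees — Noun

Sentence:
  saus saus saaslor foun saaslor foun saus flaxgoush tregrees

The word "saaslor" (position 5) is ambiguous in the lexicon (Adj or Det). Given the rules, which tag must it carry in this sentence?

Det

Candidates per position — 1:saus {Conj}; 2:saus {Conj}; 3:saaslor {Adj,Det}; 4:foun {Noun,Adv}; 5:saaslor {Adj,Det}; 6:foun {Noun,Adv}; 7:saus {Conj}; 8:flaxgoush {Adv}; 9:tregrees {Noun}.
Position 3: Adj is ruled out by rule 3; that leaves Det.
Position 4: Noun is ruled out by rule 1; that leaves Adv.
Position 5: Adj is ruled out by rule 3; that leaves Det.
Position 6: Noun is ruled out by rule 1; that leaves Adv.
The unique satisfying tagging is: Conj Conj Det Adv Det Adv Conj Adv Noun.
Checking: rule 1 holds; rule 2 holds; rule 3 holds.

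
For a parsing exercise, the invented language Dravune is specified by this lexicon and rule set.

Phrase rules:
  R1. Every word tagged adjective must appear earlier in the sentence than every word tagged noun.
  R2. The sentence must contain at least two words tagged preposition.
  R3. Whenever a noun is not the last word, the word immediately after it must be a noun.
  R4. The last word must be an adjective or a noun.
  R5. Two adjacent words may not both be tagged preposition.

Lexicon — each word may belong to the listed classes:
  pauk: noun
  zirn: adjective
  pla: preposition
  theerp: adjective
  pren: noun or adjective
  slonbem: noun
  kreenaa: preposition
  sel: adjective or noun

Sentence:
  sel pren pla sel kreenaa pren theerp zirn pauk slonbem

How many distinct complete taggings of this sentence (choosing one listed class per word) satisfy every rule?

Candidates per position — 1:sel {adjective,noun}; 2:pren {noun,adjective}; 3:pla {preposition}; 4:sel {adjective,noun}; 5:kreenaa {preposition}; 6:pren {noun,adjective}; 7:theerp {adjective}; 8:zirn {adjective}; 9:pauk {noun}; 10:slonbem {noun}.
There are 16 candidate sequences in total.
The sequences that satisfy every rule: adjective adjective preposition adjective preposition adjective adjective adjective noun noun.
Count = 1.

1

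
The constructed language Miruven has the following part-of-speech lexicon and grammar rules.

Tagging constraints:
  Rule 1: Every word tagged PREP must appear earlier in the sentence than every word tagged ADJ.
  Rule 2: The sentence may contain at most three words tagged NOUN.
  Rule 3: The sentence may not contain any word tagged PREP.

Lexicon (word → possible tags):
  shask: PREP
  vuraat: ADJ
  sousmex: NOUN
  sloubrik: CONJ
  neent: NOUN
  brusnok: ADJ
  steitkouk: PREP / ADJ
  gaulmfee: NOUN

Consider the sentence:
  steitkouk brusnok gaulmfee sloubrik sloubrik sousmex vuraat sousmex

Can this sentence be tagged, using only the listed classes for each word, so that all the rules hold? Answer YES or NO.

YES

Candidates per position — 1:steitkouk {PREP,ADJ}; 2:brusnok {ADJ}; 3:gaulmfee {NOUN}; 4:sloubrik {CONJ}; 5:sloubrik {CONJ}; 6:sousmex {NOUN}; 7:vuraat {ADJ}; 8:sousmex {NOUN}.
One satisfying assignment: ADJ ADJ NOUN CONJ CONJ NOUN ADJ NOUN.
Rule-by-rule: rule 1 ✓; rule 2 ✓; rule 3 ✓.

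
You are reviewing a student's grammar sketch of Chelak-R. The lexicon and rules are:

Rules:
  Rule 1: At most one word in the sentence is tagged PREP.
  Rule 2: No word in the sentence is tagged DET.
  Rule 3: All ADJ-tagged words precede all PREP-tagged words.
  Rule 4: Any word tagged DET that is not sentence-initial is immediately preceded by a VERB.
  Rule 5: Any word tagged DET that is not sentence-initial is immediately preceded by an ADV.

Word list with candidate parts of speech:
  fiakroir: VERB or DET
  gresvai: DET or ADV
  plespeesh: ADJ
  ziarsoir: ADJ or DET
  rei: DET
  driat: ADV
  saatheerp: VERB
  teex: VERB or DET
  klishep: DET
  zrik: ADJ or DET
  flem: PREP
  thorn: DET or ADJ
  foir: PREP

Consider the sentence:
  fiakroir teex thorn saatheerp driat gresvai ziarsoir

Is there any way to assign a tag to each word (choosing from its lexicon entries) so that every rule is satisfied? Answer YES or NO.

Candidates per position — 1:fiakroir {VERB,DET}; 2:teex {VERB,DET}; 3:thorn {DET,ADJ}; 4:saatheerp {VERB}; 5:driat {ADV}; 6:gresvai {DET,ADV}; 7:ziarsoir {ADJ,DET}.
One satisfying assignment: VERB VERB ADJ VERB ADV ADV ADJ.
Verifying each rule — rule 1 satisfied; rule 2 satisfied; rule 3 satisfied; rule 4 satisfied; rule 5 satisfied.

YES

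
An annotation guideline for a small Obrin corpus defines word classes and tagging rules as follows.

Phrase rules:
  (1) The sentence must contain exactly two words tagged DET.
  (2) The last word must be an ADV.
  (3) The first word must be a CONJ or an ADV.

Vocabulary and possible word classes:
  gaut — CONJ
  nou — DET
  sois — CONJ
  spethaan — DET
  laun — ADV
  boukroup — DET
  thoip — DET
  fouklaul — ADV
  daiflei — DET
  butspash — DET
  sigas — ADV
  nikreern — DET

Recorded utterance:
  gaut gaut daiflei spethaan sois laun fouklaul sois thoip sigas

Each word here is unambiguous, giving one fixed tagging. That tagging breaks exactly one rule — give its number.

1

Fixed tagging: CONJ CONJ DET DET CONJ ADV ADV CONJ DET ADV.
Checking each rule: R1 violated, R2 holds, R3 holds.
Only rule 1 fails.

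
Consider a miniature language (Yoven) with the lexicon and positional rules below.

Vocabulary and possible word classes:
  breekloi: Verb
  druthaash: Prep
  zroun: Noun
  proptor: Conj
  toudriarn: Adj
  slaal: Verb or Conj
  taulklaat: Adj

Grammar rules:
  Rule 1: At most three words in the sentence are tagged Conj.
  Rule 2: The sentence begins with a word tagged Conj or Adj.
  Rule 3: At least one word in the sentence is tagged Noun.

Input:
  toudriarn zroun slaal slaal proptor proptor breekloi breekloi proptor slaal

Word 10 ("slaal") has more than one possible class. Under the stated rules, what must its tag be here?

Verb

Candidates per position — 1:toudriarn {Adj}; 2:zroun {Noun}; 3:slaal {Verb,Conj}; 4:slaal {Verb,Conj}; 5:proptor {Conj}; 6:proptor {Conj}; 7:breekloi {Verb}; 8:breekloi {Verb}; 9:proptor {Conj}; 10:slaal {Verb,Conj}.
Word 3 cannot be Conj — rule 1 would then fail for every completion. It is Verb.
Word 4 cannot be Conj — rule 1 would then fail for every completion. It is Verb.
Word 10 cannot be Conj — rule 1 would then fail for every completion. It is Verb.
That leaves exactly one tagging: Adj Noun Verb Verb Conj Conj Verb Verb Conj Verb.
Verifying each rule — rule 1 holds; rule 2 holds; rule 3 holds.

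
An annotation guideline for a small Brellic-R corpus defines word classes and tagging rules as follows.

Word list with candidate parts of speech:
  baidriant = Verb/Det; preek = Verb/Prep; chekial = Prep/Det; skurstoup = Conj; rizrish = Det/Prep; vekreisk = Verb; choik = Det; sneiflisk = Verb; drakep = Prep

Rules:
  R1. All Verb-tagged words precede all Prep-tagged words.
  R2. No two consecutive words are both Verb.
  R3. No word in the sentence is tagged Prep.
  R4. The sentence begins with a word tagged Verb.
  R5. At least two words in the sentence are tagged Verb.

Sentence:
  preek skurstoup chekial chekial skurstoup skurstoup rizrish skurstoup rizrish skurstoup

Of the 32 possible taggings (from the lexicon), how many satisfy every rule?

Candidates per position — 1:preek {Verb,Prep}; 2:skurstoup {Conj}; 3:chekial {Prep,Det}; 4:chekial {Prep,Det}; 5:skurstoup {Conj}; 6:skurstoup {Conj}; 7:rizrish {Det,Prep}; 8:skurstoup {Conj}; 9:rizrish {Det,Prep}; 10:skurstoup {Conj}.
There are 32 candidate sequences in total.
Rule 5 cannot be satisfied by any choice of tags from the lexicon.
So there is no consistent tagging.
Count = 0.

0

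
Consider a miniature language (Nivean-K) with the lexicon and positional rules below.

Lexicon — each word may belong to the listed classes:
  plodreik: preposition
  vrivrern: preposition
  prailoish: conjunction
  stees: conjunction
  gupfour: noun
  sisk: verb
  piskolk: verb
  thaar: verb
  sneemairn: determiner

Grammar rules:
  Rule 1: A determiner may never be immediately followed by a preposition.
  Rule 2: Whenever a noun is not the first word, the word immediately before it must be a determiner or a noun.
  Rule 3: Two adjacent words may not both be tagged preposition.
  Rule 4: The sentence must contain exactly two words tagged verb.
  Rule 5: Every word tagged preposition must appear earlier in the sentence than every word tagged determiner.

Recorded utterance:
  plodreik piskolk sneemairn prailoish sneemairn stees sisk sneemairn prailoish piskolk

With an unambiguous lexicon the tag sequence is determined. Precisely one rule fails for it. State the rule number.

4

Fixed tagging: preposition verb determiner conjunction determiner conjunction verb determiner conjunction verb.
Applying the rules: R1 ✓, R2 ✓, R3 ✓, R4 ✗, R5 ✓.
Only rule 4 fails.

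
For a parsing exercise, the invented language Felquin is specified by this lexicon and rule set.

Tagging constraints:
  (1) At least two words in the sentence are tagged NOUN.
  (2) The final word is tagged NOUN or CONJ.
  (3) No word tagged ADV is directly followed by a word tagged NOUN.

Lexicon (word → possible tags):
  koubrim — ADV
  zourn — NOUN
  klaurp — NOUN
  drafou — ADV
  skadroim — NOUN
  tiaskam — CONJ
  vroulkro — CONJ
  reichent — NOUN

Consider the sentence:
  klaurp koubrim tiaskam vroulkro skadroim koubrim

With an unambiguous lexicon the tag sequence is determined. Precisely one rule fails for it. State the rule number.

2

Fixed tagging: NOUN ADV CONJ CONJ NOUN ADV.
Checking each rule: R1 ✓, R2 ✗, R3 ✓.
Only rule 2 fails.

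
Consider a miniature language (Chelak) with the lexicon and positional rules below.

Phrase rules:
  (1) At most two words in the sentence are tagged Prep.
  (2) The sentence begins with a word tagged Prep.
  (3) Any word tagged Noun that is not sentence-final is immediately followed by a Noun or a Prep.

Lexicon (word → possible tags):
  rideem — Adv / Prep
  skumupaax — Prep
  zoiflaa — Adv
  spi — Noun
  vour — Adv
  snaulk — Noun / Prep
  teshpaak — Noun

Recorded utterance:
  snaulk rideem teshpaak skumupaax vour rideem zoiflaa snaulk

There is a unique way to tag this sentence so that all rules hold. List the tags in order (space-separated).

Prep Adv Noun Prep Adv Adv Adv Noun

Candidates per position — 1:snaulk {Noun,Prep}; 2:rideem {Adv,Prep}; 3:teshpaak {Noun}; 4:skumupaax {Prep}; 5:vour {Adv}; 6:rideem {Adv,Prep}; 7:zoiflaa {Adv}; 8:snaulk {Noun,Prep}.
Position 1: tagging it Noun would leave rule 2 unsatisfiable, so it must be Prep.
Position 2: tagging it Prep would leave rule 1 unsatisfiable, so it must be Adv.
Position 6: tagging it Prep would leave rule 1 unsatisfiable, so it must be Adv.
Position 8: tagging it Prep would leave rule 1 unsatisfiable, so it must be Noun.
The only consistent sequence is: Prep Adv Noun Prep Adv Adv Adv Noun.
Checking: rule 1 ✓; rule 2 ✓; rule 3 ✓.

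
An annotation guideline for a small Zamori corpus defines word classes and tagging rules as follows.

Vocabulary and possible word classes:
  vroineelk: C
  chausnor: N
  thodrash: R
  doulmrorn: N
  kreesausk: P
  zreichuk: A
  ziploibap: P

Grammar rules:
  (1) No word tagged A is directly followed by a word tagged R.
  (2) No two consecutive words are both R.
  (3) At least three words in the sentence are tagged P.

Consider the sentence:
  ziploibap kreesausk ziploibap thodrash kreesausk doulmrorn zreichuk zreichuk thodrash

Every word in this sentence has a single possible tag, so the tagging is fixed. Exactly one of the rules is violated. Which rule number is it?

1

Fixed tagging: P P P R P N A A R.
Applying the rules: R1 ✗, R2 ✓, R3 ✓.
Only rule 1 fails.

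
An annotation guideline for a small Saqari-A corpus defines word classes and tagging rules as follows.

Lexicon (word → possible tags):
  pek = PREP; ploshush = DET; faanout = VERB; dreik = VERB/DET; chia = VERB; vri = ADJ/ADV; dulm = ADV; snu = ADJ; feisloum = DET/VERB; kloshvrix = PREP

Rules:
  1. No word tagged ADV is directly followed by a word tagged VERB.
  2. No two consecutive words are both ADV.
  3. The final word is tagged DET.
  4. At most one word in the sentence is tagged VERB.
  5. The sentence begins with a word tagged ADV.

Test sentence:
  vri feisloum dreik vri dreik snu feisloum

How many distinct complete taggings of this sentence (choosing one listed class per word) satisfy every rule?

5

Candidates per position — 1:vri {ADJ,ADV}; 2:feisloum {DET,VERB}; 3:dreik {VERB,DET}; 4:vri {ADJ,ADV}; 5:dreik {VERB,DET}; 6:snu {ADJ}; 7:feisloum {DET,VERB}.
There are 64 candidate sequences in total.
The sequences that satisfy every rule: ADV DET VERB ADJ DET ADJ DET; ADV DET VERB ADV DET ADJ DET; ADV DET DET ADJ VERB ADJ DET; ADV DET DET ADJ DET ADJ DET; ADV DET DET ADV DET ADJ DET.
Count = 5.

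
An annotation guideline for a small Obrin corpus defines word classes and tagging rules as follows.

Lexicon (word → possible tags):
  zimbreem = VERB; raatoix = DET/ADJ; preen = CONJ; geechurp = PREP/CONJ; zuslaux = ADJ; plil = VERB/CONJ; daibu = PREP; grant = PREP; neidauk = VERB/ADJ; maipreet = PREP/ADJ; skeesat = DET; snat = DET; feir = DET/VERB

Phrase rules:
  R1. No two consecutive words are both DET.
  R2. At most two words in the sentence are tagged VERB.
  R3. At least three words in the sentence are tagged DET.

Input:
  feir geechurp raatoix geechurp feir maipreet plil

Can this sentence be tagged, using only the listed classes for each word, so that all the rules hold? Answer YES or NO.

Candidates per position — 1:feir {DET,VERB}; 2:geechurp {PREP,CONJ}; 3:raatoix {DET,ADJ}; 4:geechurp {PREP,CONJ}; 5:feir {DET,VERB}; 6:maipreet {PREP,ADJ}; 7:plil {VERB,CONJ}.
One satisfying assignment: DET PREP DET CONJ DET PREP VERB.
Rule-by-rule: rule 1 ok; rule 2 ok; rule 3 ok.

YES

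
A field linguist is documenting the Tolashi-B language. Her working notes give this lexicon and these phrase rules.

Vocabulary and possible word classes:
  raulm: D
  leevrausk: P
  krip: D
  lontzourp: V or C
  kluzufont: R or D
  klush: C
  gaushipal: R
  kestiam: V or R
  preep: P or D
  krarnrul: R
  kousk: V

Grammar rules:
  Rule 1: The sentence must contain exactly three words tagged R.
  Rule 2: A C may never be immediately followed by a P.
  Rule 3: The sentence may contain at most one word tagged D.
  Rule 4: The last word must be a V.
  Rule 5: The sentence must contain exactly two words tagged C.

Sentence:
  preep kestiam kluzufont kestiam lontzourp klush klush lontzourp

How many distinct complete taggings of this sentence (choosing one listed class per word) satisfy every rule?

Candidates per position — 1:preep {P,D}; 2:kestiam {V,R}; 3:kluzufont {R,D}; 4:kestiam {V,R}; 5:lontzourp {V,C}; 6:klush {C}; 7:klush {C}; 8:lontzourp {V,C}.
There are 64 candidate sequences in total.
The sequences that satisfy every rule: P R R R V C C V; D R R R V C C V.
Count = 2.

2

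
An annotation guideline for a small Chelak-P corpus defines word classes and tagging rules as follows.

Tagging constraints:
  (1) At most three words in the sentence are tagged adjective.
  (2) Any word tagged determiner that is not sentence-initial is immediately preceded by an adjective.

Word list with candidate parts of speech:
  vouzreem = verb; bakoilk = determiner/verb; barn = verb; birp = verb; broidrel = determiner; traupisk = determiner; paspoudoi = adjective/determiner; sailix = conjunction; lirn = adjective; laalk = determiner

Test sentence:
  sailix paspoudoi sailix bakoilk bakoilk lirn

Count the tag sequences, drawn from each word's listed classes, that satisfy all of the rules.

Candidates per position — 1:sailix {conjunction}; 2:paspoudoi {adjective,determiner}; 3:sailix {conjunction}; 4:bakoilk {determiner,verb}; 5:bakoilk {determiner,verb}; 6:lirn {adjective}.
There are 8 candidate sequences in total.
The sequences that satisfy every rule: conjunction adjective conjunction verb verb adjective.
Count = 1.

1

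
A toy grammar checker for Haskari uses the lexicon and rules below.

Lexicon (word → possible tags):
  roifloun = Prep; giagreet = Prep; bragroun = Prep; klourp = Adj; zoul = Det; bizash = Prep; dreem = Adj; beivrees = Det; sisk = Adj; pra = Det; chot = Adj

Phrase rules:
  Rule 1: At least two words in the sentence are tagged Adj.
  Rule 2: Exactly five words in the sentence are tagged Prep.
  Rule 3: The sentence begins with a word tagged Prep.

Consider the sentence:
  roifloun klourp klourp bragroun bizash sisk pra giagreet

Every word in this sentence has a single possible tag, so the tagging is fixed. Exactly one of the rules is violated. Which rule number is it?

Fixed tagging: Prep Adj Adj Prep Prep Adj Det Prep.
Checking each rule: R1 holds, R2 violated, R3 holds.
Only rule 2 fails.

2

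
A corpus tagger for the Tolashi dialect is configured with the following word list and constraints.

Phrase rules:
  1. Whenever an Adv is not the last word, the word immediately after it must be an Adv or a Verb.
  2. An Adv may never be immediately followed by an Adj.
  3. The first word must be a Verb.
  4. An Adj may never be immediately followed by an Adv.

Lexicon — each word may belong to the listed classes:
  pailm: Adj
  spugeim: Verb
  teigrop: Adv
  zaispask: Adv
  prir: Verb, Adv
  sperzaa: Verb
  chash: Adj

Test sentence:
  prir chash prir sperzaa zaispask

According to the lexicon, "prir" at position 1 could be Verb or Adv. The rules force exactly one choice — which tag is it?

Verb

Candidates per position — 1:prir {Verb,Adv}; 2:chash {Adj}; 3:prir {Verb,Adv}; 4:sperzaa {Verb}; 5:zaispask {Adv}.
Position 1: Adv is ruled out by rule 1; that leaves Verb.
Position 3: Adv is ruled out by rule 4; that leaves Verb.
So the tagging must be: Verb Adj Verb Verb Adv.
Checking: rule 1 ok; rule 2 ok; rule 3 ok; rule 4 ok.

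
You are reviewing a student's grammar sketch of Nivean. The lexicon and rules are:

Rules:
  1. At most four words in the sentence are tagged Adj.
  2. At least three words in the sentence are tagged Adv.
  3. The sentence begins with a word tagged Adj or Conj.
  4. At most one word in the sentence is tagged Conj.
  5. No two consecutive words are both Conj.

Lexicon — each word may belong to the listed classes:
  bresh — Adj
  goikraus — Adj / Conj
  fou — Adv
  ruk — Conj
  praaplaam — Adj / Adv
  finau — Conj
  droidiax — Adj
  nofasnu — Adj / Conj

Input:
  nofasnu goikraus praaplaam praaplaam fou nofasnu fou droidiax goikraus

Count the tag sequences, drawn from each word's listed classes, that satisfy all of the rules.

Candidates per position — 1:nofasnu {Adj,Conj}; 2:goikraus {Adj,Conj}; 3:praaplaam {Adj,Adv}; 4:praaplaam {Adj,Adv}; 5:fou {Adv}; 6:nofasnu {Adj,Conj}; 7:fou {Adv}; 8:droidiax {Adj}; 9:goikraus {Adj,Conj}.
There are 64 candidate sequences in total.
The sequences that satisfy every rule: Adj Adj Adv Adv Adv Adj Adv Adj Conj; Adj Adj Adv Adv Adv Conj Adv Adj Adj; Adj Conj Adv Adv Adv Adj Adv Adj Adj; Conj Adj Adv Adv Adv Adj Adv Adj Adj.
Count = 4.

4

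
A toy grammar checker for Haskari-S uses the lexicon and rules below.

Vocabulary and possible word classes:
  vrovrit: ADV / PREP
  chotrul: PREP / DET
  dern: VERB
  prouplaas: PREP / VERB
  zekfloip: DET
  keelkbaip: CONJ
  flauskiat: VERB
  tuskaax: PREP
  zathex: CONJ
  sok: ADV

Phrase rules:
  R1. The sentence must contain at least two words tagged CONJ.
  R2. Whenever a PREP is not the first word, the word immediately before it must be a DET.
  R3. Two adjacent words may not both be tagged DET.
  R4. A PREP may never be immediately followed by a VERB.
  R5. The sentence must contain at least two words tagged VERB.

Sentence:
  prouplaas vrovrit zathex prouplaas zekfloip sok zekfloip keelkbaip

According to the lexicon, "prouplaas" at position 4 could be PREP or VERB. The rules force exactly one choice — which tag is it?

VERB

Candidates per position — 1:prouplaas {PREP,VERB}; 2:vrovrit {ADV,PREP}; 3:zathex {CONJ}; 4:prouplaas {PREP,VERB}; 5:zekfloip {DET}; 6:sok {ADV}; 7:zekfloip {DET}; 8:keelkbaip {CONJ}.
Position 1: PREP is ruled out by rule 5; that leaves VERB.
Position 2: PREP is ruled out by rule 2; that leaves ADV.
Position 4: PREP is ruled out by rule 2; that leaves VERB.
The unique satisfying tagging is: VERB ADV CONJ VERB DET ADV DET CONJ.
Rule-by-rule: rule 1 ✓; rule 2 ✓; rule 3 ✓; rule 4 ✓; rule 5 ✓.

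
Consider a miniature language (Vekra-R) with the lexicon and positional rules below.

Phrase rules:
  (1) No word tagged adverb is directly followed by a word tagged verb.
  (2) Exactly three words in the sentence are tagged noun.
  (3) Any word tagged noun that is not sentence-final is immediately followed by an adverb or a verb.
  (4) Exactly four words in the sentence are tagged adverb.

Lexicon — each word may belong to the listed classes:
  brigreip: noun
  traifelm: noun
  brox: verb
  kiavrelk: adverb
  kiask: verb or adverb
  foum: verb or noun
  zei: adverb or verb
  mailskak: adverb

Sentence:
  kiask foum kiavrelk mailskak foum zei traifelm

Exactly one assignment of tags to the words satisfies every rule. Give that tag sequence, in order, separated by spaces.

Candidates per position — 1:kiask {verb,adverb}; 2:foum {verb,noun}; 3:kiavrelk {adverb}; 4:mailskak {adverb}; 5:foum {verb,noun}; 6:zei {adverb,verb}; 7:traifelm {noun}.
Position 1: verb is ruled out by rule 4; that leaves adverb.
Position 2: verb is ruled out by rule 1; that leaves noun.
Position 5: verb is ruled out by rule 1; that leaves noun.
Position 6: verb is ruled out by rule 4; that leaves adverb.
So the tagging must be: adverb noun adverb adverb noun adverb noun.
Checking: rule 1 ok; rule 2 ok; rule 3 ok; rule 4 ok.

adverb noun adverb adverb noun adverb noun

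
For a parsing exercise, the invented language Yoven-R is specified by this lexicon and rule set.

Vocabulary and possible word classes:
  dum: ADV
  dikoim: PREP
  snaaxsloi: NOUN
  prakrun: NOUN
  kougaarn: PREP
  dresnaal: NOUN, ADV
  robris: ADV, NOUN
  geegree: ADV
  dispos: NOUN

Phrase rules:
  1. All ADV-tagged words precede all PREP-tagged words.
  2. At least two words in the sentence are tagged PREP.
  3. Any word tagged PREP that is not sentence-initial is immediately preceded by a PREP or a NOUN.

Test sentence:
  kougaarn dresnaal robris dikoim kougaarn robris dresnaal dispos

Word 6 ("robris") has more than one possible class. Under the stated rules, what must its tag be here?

Candidates per position — 1:kougaarn {PREP}; 2:dresnaal {NOUN,ADV}; 3:robris {ADV,NOUN}; 4:dikoim {PREP}; 5:kougaarn {PREP}; 6:robris {ADV,NOUN}; 7:dresnaal {NOUN,ADV}; 8:dispos {NOUN}.
Word 2 cannot be ADV — rule 1 would then fail for every completion. It is NOUN.
Word 3 cannot be ADV — rule 1 would then fail for every completion. It is NOUN.
Word 6 cannot be ADV — rule 1 would then fail for every completion. It is NOUN.
Word 7 cannot be ADV — rule 1 would then fail for every completion. It is NOUN.
The unique satisfying tagging is: PREP NOUN NOUN PREP PREP NOUN NOUN NOUN.
Verifying each rule — rule 1 holds; rule 2 holds; rule 3 holds.

NOUN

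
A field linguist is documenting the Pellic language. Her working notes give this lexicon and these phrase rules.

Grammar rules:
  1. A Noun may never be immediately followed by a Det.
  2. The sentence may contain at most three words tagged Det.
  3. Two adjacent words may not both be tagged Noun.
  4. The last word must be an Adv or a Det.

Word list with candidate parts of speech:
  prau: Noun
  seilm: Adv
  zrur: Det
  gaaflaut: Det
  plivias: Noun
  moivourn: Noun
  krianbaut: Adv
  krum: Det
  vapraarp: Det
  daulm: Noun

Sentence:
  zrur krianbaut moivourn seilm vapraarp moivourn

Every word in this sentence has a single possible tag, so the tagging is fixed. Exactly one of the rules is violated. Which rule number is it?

Fixed tagging: Det Adv Noun Adv Det Noun.
Checking each rule: R1 ✓, R2 ✓, R3 ✓, R4 ✗.
Only rule 4 fails.

4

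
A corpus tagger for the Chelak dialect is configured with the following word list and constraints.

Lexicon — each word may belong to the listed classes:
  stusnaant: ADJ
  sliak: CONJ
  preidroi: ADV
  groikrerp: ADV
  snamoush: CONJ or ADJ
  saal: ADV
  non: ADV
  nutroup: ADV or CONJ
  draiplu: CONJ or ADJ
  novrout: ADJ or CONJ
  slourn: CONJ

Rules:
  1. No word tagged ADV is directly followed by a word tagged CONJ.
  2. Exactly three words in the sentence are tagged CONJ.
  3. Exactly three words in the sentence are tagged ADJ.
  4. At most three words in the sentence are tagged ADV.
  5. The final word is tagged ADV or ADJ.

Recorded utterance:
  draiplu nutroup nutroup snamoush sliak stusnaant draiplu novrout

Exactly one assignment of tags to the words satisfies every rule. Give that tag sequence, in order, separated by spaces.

CONJ ADV ADV ADJ CONJ ADJ CONJ ADJ

Candidates per position — 1:draiplu {CONJ,ADJ}; 2:nutroup {ADV,CONJ}; 3:nutroup {ADV,CONJ}; 4:snamoush {CONJ,ADJ}; 5:sliak {CONJ}; 6:stusnaant {ADJ}; 7:draiplu {CONJ,ADJ}; 8:novrout {ADJ,CONJ}.
Position 8: tagging it CONJ would leave rule 5 unsatisfiable, so it must be ADJ.
The remaining ambiguous positions (1, 2, 3, 4, 7) are resolved jointly — only one combination satisfies every rule.
That leaves exactly one tagging: CONJ ADV ADV ADJ CONJ ADJ CONJ ADJ.
Rule-by-rule: rule 1 ✓; rule 2 ✓; rule 3 ✓; rule 4 ✓; rule 5 ✓.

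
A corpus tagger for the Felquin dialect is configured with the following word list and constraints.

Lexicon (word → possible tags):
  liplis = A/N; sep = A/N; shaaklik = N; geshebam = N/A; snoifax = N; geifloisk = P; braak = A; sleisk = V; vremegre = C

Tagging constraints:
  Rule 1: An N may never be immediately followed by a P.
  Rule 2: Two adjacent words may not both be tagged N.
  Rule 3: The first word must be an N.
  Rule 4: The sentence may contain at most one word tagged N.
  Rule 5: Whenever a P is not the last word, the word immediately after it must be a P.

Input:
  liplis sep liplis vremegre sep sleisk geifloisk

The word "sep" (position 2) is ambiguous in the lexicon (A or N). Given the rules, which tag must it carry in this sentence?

A

Candidates per position — 1:liplis {A,N}; 2:sep {A,N}; 3:liplis {A,N}; 4:vremegre {C}; 5:sep {A,N}; 6:sleisk {V}; 7:geifloisk {P}.
If word 1 were A, no tagging could satisfy rule 3; so word 1 is N.
If word 2 were N, no tagging could satisfy rule 2; so word 2 is A.
If word 3 were N, no tagging could satisfy rule 4; so word 3 is A.
If word 5 were N, no tagging could satisfy rule 4; so word 5 is A.
The unique satisfying tagging is: N A A C A V P.
Rule-by-rule: rule 1 holds; rule 2 holds; rule 3 holds; rule 4 holds; rule 5 holds.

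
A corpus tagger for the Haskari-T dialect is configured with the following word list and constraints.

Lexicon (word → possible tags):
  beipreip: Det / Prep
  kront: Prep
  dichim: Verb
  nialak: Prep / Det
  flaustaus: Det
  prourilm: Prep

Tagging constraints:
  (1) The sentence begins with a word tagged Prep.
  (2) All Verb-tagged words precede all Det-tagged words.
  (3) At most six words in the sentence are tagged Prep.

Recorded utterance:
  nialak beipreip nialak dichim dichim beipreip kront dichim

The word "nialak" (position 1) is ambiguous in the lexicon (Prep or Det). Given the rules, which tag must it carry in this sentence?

Prep

Candidates per position — 1:nialak {Prep,Det}; 2:beipreip {Det,Prep}; 3:nialak {Prep,Det}; 4:dichim {Verb}; 5:dichim {Verb}; 6:beipreip {Det,Prep}; 7:kront {Prep}; 8:dichim {Verb}.
Position 1: Det is ruled out by rule 1; that leaves Prep.
Position 2: Det is ruled out by rule 2; that leaves Prep.
Position 3: Det is ruled out by rule 2; that leaves Prep.
Position 6: Det is ruled out by rule 2; that leaves Prep.
The only consistent sequence is: Prep Prep Prep Verb Verb Prep Prep Verb.
Checking: rule 1 ✓; rule 2 ✓; rule 3 ✓.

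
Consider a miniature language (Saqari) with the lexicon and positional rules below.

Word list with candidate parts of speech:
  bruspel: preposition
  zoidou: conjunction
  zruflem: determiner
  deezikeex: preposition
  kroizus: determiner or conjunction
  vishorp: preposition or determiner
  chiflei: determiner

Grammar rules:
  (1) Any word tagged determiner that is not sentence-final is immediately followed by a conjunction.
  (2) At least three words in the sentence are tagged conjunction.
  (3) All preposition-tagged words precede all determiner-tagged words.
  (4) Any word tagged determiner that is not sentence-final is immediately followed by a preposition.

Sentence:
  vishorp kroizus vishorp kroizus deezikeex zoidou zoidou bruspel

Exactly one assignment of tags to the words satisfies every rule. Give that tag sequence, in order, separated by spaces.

preposition conjunction preposition conjunction preposition conjunction conjunction preposition

Candidates per position — 1:vishorp {preposition,determiner}; 2:kroizus {determiner,conjunction}; 3:vishorp {preposition,determiner}; 4:kroizus {determiner,conjunction}; 5:deezikeex {preposition}; 6:zoidou {conjunction}; 7:zoidou {conjunction}; 8:bruspel {preposition}.
Position 1: tagging it determiner would leave rule 3 unsatisfiable, so it must be preposition.
Position 2: tagging it determiner would leave rule 1 unsatisfiable, so it must be conjunction.
Position 3: tagging it determiner would leave rule 3 unsatisfiable, so it must be preposition.
Position 4: tagging it determiner would leave rule 1 unsatisfiable, so it must be conjunction.
The unique satisfying tagging is: preposition conjunction preposition conjunction preposition conjunction conjunction preposition.
Rule-by-rule: rule 1 ✓; rule 2 ✓; rule 3 ✓; rule 4 ✓.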